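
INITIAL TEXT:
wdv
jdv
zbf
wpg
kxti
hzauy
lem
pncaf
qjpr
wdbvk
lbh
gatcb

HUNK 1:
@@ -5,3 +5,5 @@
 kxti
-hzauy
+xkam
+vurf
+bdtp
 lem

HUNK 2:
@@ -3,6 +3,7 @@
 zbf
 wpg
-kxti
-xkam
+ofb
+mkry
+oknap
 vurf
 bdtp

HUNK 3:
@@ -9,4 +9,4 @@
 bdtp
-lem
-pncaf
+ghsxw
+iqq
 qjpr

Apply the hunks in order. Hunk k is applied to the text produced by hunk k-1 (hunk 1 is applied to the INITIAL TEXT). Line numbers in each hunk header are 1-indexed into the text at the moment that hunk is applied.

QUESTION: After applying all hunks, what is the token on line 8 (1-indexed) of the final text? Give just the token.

Answer: vurf

Derivation:
Hunk 1: at line 5 remove [hzauy] add [xkam,vurf,bdtp] -> 14 lines: wdv jdv zbf wpg kxti xkam vurf bdtp lem pncaf qjpr wdbvk lbh gatcb
Hunk 2: at line 3 remove [kxti,xkam] add [ofb,mkry,oknap] -> 15 lines: wdv jdv zbf wpg ofb mkry oknap vurf bdtp lem pncaf qjpr wdbvk lbh gatcb
Hunk 3: at line 9 remove [lem,pncaf] add [ghsxw,iqq] -> 15 lines: wdv jdv zbf wpg ofb mkry oknap vurf bdtp ghsxw iqq qjpr wdbvk lbh gatcb
Final line 8: vurf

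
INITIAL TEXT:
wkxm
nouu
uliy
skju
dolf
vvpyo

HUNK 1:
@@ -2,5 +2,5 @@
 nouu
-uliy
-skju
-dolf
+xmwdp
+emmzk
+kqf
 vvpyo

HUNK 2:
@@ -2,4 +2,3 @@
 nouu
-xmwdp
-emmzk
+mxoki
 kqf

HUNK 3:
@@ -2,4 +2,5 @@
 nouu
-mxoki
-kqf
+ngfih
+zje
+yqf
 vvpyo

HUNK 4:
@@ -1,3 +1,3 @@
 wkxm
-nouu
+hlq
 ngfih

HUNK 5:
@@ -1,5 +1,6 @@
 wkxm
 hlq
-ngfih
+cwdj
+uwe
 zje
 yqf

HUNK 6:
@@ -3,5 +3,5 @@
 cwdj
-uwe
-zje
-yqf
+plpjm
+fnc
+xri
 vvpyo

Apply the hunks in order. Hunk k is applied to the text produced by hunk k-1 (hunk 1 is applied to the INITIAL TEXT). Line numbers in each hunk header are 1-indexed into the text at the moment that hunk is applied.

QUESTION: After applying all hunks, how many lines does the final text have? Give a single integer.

Hunk 1: at line 2 remove [uliy,skju,dolf] add [xmwdp,emmzk,kqf] -> 6 lines: wkxm nouu xmwdp emmzk kqf vvpyo
Hunk 2: at line 2 remove [xmwdp,emmzk] add [mxoki] -> 5 lines: wkxm nouu mxoki kqf vvpyo
Hunk 3: at line 2 remove [mxoki,kqf] add [ngfih,zje,yqf] -> 6 lines: wkxm nouu ngfih zje yqf vvpyo
Hunk 4: at line 1 remove [nouu] add [hlq] -> 6 lines: wkxm hlq ngfih zje yqf vvpyo
Hunk 5: at line 1 remove [ngfih] add [cwdj,uwe] -> 7 lines: wkxm hlq cwdj uwe zje yqf vvpyo
Hunk 6: at line 3 remove [uwe,zje,yqf] add [plpjm,fnc,xri] -> 7 lines: wkxm hlq cwdj plpjm fnc xri vvpyo
Final line count: 7

Answer: 7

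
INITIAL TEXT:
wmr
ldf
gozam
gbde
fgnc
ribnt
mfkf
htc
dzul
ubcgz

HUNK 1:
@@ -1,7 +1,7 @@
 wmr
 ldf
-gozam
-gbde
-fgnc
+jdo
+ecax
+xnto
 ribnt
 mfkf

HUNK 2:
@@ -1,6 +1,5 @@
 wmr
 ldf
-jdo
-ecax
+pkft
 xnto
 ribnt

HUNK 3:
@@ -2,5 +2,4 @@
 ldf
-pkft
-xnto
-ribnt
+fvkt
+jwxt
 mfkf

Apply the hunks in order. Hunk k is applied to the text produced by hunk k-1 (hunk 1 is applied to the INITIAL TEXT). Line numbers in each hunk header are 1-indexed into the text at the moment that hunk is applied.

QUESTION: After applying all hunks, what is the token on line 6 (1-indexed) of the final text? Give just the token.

Hunk 1: at line 1 remove [gozam,gbde,fgnc] add [jdo,ecax,xnto] -> 10 lines: wmr ldf jdo ecax xnto ribnt mfkf htc dzul ubcgz
Hunk 2: at line 1 remove [jdo,ecax] add [pkft] -> 9 lines: wmr ldf pkft xnto ribnt mfkf htc dzul ubcgz
Hunk 3: at line 2 remove [pkft,xnto,ribnt] add [fvkt,jwxt] -> 8 lines: wmr ldf fvkt jwxt mfkf htc dzul ubcgz
Final line 6: htc

Answer: htc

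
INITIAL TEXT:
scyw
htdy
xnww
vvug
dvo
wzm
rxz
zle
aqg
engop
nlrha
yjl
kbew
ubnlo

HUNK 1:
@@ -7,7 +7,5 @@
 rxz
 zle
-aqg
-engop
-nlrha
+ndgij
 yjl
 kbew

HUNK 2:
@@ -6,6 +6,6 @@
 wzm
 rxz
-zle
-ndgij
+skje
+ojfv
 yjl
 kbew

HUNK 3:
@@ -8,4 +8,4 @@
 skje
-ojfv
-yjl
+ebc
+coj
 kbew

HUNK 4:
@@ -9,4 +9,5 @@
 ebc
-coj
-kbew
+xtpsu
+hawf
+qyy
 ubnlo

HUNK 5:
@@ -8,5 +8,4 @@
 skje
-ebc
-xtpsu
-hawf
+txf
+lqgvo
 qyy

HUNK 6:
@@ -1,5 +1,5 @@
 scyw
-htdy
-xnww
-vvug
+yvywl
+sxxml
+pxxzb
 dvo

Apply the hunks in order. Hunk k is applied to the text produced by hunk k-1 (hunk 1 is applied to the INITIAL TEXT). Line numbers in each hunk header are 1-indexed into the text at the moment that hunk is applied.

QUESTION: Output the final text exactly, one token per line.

Answer: scyw
yvywl
sxxml
pxxzb
dvo
wzm
rxz
skje
txf
lqgvo
qyy
ubnlo

Derivation:
Hunk 1: at line 7 remove [aqg,engop,nlrha] add [ndgij] -> 12 lines: scyw htdy xnww vvug dvo wzm rxz zle ndgij yjl kbew ubnlo
Hunk 2: at line 6 remove [zle,ndgij] add [skje,ojfv] -> 12 lines: scyw htdy xnww vvug dvo wzm rxz skje ojfv yjl kbew ubnlo
Hunk 3: at line 8 remove [ojfv,yjl] add [ebc,coj] -> 12 lines: scyw htdy xnww vvug dvo wzm rxz skje ebc coj kbew ubnlo
Hunk 4: at line 9 remove [coj,kbew] add [xtpsu,hawf,qyy] -> 13 lines: scyw htdy xnww vvug dvo wzm rxz skje ebc xtpsu hawf qyy ubnlo
Hunk 5: at line 8 remove [ebc,xtpsu,hawf] add [txf,lqgvo] -> 12 lines: scyw htdy xnww vvug dvo wzm rxz skje txf lqgvo qyy ubnlo
Hunk 6: at line 1 remove [htdy,xnww,vvug] add [yvywl,sxxml,pxxzb] -> 12 lines: scyw yvywl sxxml pxxzb dvo wzm rxz skje txf lqgvo qyy ubnlo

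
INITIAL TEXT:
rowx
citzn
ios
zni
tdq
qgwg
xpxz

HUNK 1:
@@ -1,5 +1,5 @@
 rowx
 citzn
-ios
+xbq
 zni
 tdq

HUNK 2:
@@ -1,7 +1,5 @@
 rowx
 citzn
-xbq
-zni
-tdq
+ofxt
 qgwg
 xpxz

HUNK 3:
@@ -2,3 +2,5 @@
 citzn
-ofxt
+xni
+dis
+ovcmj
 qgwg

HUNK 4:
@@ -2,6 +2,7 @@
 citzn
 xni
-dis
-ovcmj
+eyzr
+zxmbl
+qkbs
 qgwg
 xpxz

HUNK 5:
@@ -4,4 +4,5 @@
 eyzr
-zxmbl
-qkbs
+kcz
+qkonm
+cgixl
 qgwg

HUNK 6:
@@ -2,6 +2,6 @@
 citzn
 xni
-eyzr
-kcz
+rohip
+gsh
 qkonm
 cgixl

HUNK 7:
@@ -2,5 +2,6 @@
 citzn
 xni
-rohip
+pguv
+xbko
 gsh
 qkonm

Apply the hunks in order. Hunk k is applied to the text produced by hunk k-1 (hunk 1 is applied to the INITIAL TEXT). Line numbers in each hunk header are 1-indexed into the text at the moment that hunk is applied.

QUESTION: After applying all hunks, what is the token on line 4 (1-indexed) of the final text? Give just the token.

Answer: pguv

Derivation:
Hunk 1: at line 1 remove [ios] add [xbq] -> 7 lines: rowx citzn xbq zni tdq qgwg xpxz
Hunk 2: at line 1 remove [xbq,zni,tdq] add [ofxt] -> 5 lines: rowx citzn ofxt qgwg xpxz
Hunk 3: at line 2 remove [ofxt] add [xni,dis,ovcmj] -> 7 lines: rowx citzn xni dis ovcmj qgwg xpxz
Hunk 4: at line 2 remove [dis,ovcmj] add [eyzr,zxmbl,qkbs] -> 8 lines: rowx citzn xni eyzr zxmbl qkbs qgwg xpxz
Hunk 5: at line 4 remove [zxmbl,qkbs] add [kcz,qkonm,cgixl] -> 9 lines: rowx citzn xni eyzr kcz qkonm cgixl qgwg xpxz
Hunk 6: at line 2 remove [eyzr,kcz] add [rohip,gsh] -> 9 lines: rowx citzn xni rohip gsh qkonm cgixl qgwg xpxz
Hunk 7: at line 2 remove [rohip] add [pguv,xbko] -> 10 lines: rowx citzn xni pguv xbko gsh qkonm cgixl qgwg xpxz
Final line 4: pguv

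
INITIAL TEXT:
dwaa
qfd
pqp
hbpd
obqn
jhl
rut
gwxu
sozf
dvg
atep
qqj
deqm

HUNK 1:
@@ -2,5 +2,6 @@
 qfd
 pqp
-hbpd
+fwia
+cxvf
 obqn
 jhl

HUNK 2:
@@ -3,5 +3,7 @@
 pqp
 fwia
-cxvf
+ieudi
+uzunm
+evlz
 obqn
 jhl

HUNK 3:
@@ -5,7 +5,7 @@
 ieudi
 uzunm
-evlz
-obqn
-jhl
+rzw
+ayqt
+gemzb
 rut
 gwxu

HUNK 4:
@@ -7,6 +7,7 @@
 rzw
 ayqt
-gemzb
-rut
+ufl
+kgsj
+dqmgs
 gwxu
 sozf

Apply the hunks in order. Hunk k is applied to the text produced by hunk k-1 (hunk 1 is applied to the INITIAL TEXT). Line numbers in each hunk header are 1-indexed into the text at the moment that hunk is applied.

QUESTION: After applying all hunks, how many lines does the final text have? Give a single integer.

Hunk 1: at line 2 remove [hbpd] add [fwia,cxvf] -> 14 lines: dwaa qfd pqp fwia cxvf obqn jhl rut gwxu sozf dvg atep qqj deqm
Hunk 2: at line 3 remove [cxvf] add [ieudi,uzunm,evlz] -> 16 lines: dwaa qfd pqp fwia ieudi uzunm evlz obqn jhl rut gwxu sozf dvg atep qqj deqm
Hunk 3: at line 5 remove [evlz,obqn,jhl] add [rzw,ayqt,gemzb] -> 16 lines: dwaa qfd pqp fwia ieudi uzunm rzw ayqt gemzb rut gwxu sozf dvg atep qqj deqm
Hunk 4: at line 7 remove [gemzb,rut] add [ufl,kgsj,dqmgs] -> 17 lines: dwaa qfd pqp fwia ieudi uzunm rzw ayqt ufl kgsj dqmgs gwxu sozf dvg atep qqj deqm
Final line count: 17

Answer: 17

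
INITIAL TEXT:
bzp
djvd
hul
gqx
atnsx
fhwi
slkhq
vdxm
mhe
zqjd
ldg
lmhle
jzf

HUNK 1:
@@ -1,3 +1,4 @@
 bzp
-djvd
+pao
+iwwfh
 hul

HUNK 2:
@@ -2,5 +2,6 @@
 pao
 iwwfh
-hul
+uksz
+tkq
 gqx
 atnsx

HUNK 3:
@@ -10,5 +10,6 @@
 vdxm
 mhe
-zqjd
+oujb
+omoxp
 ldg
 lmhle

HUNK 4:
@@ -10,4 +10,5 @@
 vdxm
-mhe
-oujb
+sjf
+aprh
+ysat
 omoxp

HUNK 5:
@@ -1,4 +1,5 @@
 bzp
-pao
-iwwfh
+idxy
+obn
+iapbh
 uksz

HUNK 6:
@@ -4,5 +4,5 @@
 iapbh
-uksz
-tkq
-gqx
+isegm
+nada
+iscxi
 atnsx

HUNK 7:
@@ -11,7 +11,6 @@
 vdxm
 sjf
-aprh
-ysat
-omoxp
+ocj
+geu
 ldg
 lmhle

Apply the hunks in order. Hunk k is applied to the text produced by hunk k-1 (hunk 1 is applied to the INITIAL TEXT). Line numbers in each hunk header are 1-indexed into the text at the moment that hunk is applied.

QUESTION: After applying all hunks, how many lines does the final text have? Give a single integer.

Hunk 1: at line 1 remove [djvd] add [pao,iwwfh] -> 14 lines: bzp pao iwwfh hul gqx atnsx fhwi slkhq vdxm mhe zqjd ldg lmhle jzf
Hunk 2: at line 2 remove [hul] add [uksz,tkq] -> 15 lines: bzp pao iwwfh uksz tkq gqx atnsx fhwi slkhq vdxm mhe zqjd ldg lmhle jzf
Hunk 3: at line 10 remove [zqjd] add [oujb,omoxp] -> 16 lines: bzp pao iwwfh uksz tkq gqx atnsx fhwi slkhq vdxm mhe oujb omoxp ldg lmhle jzf
Hunk 4: at line 10 remove [mhe,oujb] add [sjf,aprh,ysat] -> 17 lines: bzp pao iwwfh uksz tkq gqx atnsx fhwi slkhq vdxm sjf aprh ysat omoxp ldg lmhle jzf
Hunk 5: at line 1 remove [pao,iwwfh] add [idxy,obn,iapbh] -> 18 lines: bzp idxy obn iapbh uksz tkq gqx atnsx fhwi slkhq vdxm sjf aprh ysat omoxp ldg lmhle jzf
Hunk 6: at line 4 remove [uksz,tkq,gqx] add [isegm,nada,iscxi] -> 18 lines: bzp idxy obn iapbh isegm nada iscxi atnsx fhwi slkhq vdxm sjf aprh ysat omoxp ldg lmhle jzf
Hunk 7: at line 11 remove [aprh,ysat,omoxp] add [ocj,geu] -> 17 lines: bzp idxy obn iapbh isegm nada iscxi atnsx fhwi slkhq vdxm sjf ocj geu ldg lmhle jzf
Final line count: 17

Answer: 17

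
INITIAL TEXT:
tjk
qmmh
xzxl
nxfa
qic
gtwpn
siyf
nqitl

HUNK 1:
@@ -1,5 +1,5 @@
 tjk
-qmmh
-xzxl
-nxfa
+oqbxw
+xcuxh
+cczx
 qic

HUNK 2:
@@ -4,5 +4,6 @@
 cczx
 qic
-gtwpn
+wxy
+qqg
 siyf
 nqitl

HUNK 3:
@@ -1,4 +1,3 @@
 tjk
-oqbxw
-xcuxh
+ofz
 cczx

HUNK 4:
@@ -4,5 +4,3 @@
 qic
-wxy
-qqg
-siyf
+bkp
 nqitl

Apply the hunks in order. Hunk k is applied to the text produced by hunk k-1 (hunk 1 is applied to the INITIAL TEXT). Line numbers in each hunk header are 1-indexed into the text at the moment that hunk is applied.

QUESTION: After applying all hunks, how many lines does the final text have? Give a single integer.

Hunk 1: at line 1 remove [qmmh,xzxl,nxfa] add [oqbxw,xcuxh,cczx] -> 8 lines: tjk oqbxw xcuxh cczx qic gtwpn siyf nqitl
Hunk 2: at line 4 remove [gtwpn] add [wxy,qqg] -> 9 lines: tjk oqbxw xcuxh cczx qic wxy qqg siyf nqitl
Hunk 3: at line 1 remove [oqbxw,xcuxh] add [ofz] -> 8 lines: tjk ofz cczx qic wxy qqg siyf nqitl
Hunk 4: at line 4 remove [wxy,qqg,siyf] add [bkp] -> 6 lines: tjk ofz cczx qic bkp nqitl
Final line count: 6

Answer: 6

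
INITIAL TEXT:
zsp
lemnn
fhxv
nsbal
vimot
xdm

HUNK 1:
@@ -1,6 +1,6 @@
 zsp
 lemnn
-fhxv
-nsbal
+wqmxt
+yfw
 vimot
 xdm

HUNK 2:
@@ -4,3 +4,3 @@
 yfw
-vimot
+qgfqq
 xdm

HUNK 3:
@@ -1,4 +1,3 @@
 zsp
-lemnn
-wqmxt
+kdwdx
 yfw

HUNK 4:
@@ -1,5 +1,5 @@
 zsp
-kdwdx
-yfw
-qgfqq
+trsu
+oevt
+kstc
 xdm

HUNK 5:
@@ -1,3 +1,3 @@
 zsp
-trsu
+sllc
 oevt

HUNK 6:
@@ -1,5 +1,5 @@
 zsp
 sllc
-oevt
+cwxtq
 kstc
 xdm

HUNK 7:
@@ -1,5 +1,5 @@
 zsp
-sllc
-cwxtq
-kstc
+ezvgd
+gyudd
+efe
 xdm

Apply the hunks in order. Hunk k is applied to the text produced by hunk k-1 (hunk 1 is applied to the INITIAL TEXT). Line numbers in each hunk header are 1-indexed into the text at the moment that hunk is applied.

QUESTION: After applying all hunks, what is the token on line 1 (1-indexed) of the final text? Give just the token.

Hunk 1: at line 1 remove [fhxv,nsbal] add [wqmxt,yfw] -> 6 lines: zsp lemnn wqmxt yfw vimot xdm
Hunk 2: at line 4 remove [vimot] add [qgfqq] -> 6 lines: zsp lemnn wqmxt yfw qgfqq xdm
Hunk 3: at line 1 remove [lemnn,wqmxt] add [kdwdx] -> 5 lines: zsp kdwdx yfw qgfqq xdm
Hunk 4: at line 1 remove [kdwdx,yfw,qgfqq] add [trsu,oevt,kstc] -> 5 lines: zsp trsu oevt kstc xdm
Hunk 5: at line 1 remove [trsu] add [sllc] -> 5 lines: zsp sllc oevt kstc xdm
Hunk 6: at line 1 remove [oevt] add [cwxtq] -> 5 lines: zsp sllc cwxtq kstc xdm
Hunk 7: at line 1 remove [sllc,cwxtq,kstc] add [ezvgd,gyudd,efe] -> 5 lines: zsp ezvgd gyudd efe xdm
Final line 1: zsp

Answer: zsp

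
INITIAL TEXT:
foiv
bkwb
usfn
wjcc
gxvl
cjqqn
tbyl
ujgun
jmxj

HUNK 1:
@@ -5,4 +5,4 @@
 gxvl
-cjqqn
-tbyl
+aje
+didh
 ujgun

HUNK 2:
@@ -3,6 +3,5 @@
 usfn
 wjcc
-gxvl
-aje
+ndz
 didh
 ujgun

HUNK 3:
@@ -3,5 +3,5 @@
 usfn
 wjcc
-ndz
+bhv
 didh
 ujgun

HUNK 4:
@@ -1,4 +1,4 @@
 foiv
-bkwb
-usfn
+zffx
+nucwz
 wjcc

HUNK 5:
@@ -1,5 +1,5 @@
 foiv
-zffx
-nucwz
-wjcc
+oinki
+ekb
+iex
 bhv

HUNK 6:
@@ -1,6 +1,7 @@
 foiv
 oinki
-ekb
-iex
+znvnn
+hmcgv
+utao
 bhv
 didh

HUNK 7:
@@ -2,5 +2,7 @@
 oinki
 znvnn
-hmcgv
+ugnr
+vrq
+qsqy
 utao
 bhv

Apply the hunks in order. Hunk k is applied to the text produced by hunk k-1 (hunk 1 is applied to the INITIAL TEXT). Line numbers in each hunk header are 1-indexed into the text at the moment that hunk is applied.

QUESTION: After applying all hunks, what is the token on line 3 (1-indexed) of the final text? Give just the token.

Answer: znvnn

Derivation:
Hunk 1: at line 5 remove [cjqqn,tbyl] add [aje,didh] -> 9 lines: foiv bkwb usfn wjcc gxvl aje didh ujgun jmxj
Hunk 2: at line 3 remove [gxvl,aje] add [ndz] -> 8 lines: foiv bkwb usfn wjcc ndz didh ujgun jmxj
Hunk 3: at line 3 remove [ndz] add [bhv] -> 8 lines: foiv bkwb usfn wjcc bhv didh ujgun jmxj
Hunk 4: at line 1 remove [bkwb,usfn] add [zffx,nucwz] -> 8 lines: foiv zffx nucwz wjcc bhv didh ujgun jmxj
Hunk 5: at line 1 remove [zffx,nucwz,wjcc] add [oinki,ekb,iex] -> 8 lines: foiv oinki ekb iex bhv didh ujgun jmxj
Hunk 6: at line 1 remove [ekb,iex] add [znvnn,hmcgv,utao] -> 9 lines: foiv oinki znvnn hmcgv utao bhv didh ujgun jmxj
Hunk 7: at line 2 remove [hmcgv] add [ugnr,vrq,qsqy] -> 11 lines: foiv oinki znvnn ugnr vrq qsqy utao bhv didh ujgun jmxj
Final line 3: znvnn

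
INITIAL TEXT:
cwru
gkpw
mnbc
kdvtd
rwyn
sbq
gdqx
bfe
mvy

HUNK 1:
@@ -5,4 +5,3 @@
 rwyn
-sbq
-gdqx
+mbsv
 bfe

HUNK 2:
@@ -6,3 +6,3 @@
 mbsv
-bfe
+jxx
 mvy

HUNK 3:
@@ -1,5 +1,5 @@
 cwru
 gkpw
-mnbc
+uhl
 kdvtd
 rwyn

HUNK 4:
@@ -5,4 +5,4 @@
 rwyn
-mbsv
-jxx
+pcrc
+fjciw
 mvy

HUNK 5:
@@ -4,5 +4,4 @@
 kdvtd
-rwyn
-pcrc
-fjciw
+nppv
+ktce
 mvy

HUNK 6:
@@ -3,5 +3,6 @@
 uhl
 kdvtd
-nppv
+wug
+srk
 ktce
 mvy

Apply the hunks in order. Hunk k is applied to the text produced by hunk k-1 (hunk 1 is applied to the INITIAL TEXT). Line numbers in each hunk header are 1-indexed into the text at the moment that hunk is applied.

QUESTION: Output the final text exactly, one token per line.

Hunk 1: at line 5 remove [sbq,gdqx] add [mbsv] -> 8 lines: cwru gkpw mnbc kdvtd rwyn mbsv bfe mvy
Hunk 2: at line 6 remove [bfe] add [jxx] -> 8 lines: cwru gkpw mnbc kdvtd rwyn mbsv jxx mvy
Hunk 3: at line 1 remove [mnbc] add [uhl] -> 8 lines: cwru gkpw uhl kdvtd rwyn mbsv jxx mvy
Hunk 4: at line 5 remove [mbsv,jxx] add [pcrc,fjciw] -> 8 lines: cwru gkpw uhl kdvtd rwyn pcrc fjciw mvy
Hunk 5: at line 4 remove [rwyn,pcrc,fjciw] add [nppv,ktce] -> 7 lines: cwru gkpw uhl kdvtd nppv ktce mvy
Hunk 6: at line 3 remove [nppv] add [wug,srk] -> 8 lines: cwru gkpw uhl kdvtd wug srk ktce mvy

Answer: cwru
gkpw
uhl
kdvtd
wug
srk
ktce
mvy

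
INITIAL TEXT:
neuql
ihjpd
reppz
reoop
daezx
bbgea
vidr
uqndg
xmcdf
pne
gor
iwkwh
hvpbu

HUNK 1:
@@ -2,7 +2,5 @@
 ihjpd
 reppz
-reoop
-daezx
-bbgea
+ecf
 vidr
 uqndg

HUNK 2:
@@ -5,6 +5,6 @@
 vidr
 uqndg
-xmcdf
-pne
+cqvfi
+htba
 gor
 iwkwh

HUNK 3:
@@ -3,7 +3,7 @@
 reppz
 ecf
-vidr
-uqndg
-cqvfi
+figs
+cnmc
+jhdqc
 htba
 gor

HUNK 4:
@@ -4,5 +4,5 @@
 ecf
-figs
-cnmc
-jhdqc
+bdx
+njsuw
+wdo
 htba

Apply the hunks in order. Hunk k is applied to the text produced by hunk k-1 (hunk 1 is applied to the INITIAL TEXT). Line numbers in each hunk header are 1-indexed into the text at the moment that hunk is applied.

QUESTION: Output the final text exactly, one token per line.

Answer: neuql
ihjpd
reppz
ecf
bdx
njsuw
wdo
htba
gor
iwkwh
hvpbu

Derivation:
Hunk 1: at line 2 remove [reoop,daezx,bbgea] add [ecf] -> 11 lines: neuql ihjpd reppz ecf vidr uqndg xmcdf pne gor iwkwh hvpbu
Hunk 2: at line 5 remove [xmcdf,pne] add [cqvfi,htba] -> 11 lines: neuql ihjpd reppz ecf vidr uqndg cqvfi htba gor iwkwh hvpbu
Hunk 3: at line 3 remove [vidr,uqndg,cqvfi] add [figs,cnmc,jhdqc] -> 11 lines: neuql ihjpd reppz ecf figs cnmc jhdqc htba gor iwkwh hvpbu
Hunk 4: at line 4 remove [figs,cnmc,jhdqc] add [bdx,njsuw,wdo] -> 11 lines: neuql ihjpd reppz ecf bdx njsuw wdo htba gor iwkwh hvpbu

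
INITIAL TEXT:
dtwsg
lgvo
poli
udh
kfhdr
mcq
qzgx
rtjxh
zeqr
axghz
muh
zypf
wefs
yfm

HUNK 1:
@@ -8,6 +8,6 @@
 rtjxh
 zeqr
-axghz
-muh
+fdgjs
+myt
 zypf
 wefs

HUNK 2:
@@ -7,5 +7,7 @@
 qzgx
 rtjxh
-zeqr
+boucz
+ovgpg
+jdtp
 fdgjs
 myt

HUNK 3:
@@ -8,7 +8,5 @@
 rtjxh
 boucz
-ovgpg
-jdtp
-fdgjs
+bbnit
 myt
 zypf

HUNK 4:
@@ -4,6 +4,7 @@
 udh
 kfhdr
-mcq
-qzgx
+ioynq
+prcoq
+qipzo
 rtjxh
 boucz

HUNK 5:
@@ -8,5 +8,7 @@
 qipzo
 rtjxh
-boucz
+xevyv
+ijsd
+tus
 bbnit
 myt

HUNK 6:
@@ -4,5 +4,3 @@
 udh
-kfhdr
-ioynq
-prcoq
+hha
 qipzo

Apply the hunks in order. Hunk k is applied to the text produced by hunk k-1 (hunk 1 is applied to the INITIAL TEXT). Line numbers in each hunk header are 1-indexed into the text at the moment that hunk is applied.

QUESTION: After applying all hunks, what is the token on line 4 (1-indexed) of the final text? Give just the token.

Hunk 1: at line 8 remove [axghz,muh] add [fdgjs,myt] -> 14 lines: dtwsg lgvo poli udh kfhdr mcq qzgx rtjxh zeqr fdgjs myt zypf wefs yfm
Hunk 2: at line 7 remove [zeqr] add [boucz,ovgpg,jdtp] -> 16 lines: dtwsg lgvo poli udh kfhdr mcq qzgx rtjxh boucz ovgpg jdtp fdgjs myt zypf wefs yfm
Hunk 3: at line 8 remove [ovgpg,jdtp,fdgjs] add [bbnit] -> 14 lines: dtwsg lgvo poli udh kfhdr mcq qzgx rtjxh boucz bbnit myt zypf wefs yfm
Hunk 4: at line 4 remove [mcq,qzgx] add [ioynq,prcoq,qipzo] -> 15 lines: dtwsg lgvo poli udh kfhdr ioynq prcoq qipzo rtjxh boucz bbnit myt zypf wefs yfm
Hunk 5: at line 8 remove [boucz] add [xevyv,ijsd,tus] -> 17 lines: dtwsg lgvo poli udh kfhdr ioynq prcoq qipzo rtjxh xevyv ijsd tus bbnit myt zypf wefs yfm
Hunk 6: at line 4 remove [kfhdr,ioynq,prcoq] add [hha] -> 15 lines: dtwsg lgvo poli udh hha qipzo rtjxh xevyv ijsd tus bbnit myt zypf wefs yfm
Final line 4: udh

Answer: udh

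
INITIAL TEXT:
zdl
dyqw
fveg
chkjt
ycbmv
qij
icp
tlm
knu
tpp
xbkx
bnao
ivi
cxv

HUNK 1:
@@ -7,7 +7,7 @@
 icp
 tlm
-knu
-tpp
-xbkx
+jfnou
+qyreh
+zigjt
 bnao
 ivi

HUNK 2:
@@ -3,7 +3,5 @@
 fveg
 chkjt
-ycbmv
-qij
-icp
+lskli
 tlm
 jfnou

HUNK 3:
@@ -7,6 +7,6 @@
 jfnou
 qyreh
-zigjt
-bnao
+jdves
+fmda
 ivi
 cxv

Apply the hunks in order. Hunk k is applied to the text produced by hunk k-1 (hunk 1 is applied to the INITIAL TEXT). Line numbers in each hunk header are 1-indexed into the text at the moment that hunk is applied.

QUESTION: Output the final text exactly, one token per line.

Answer: zdl
dyqw
fveg
chkjt
lskli
tlm
jfnou
qyreh
jdves
fmda
ivi
cxv

Derivation:
Hunk 1: at line 7 remove [knu,tpp,xbkx] add [jfnou,qyreh,zigjt] -> 14 lines: zdl dyqw fveg chkjt ycbmv qij icp tlm jfnou qyreh zigjt bnao ivi cxv
Hunk 2: at line 3 remove [ycbmv,qij,icp] add [lskli] -> 12 lines: zdl dyqw fveg chkjt lskli tlm jfnou qyreh zigjt bnao ivi cxv
Hunk 3: at line 7 remove [zigjt,bnao] add [jdves,fmda] -> 12 lines: zdl dyqw fveg chkjt lskli tlm jfnou qyreh jdves fmda ivi cxv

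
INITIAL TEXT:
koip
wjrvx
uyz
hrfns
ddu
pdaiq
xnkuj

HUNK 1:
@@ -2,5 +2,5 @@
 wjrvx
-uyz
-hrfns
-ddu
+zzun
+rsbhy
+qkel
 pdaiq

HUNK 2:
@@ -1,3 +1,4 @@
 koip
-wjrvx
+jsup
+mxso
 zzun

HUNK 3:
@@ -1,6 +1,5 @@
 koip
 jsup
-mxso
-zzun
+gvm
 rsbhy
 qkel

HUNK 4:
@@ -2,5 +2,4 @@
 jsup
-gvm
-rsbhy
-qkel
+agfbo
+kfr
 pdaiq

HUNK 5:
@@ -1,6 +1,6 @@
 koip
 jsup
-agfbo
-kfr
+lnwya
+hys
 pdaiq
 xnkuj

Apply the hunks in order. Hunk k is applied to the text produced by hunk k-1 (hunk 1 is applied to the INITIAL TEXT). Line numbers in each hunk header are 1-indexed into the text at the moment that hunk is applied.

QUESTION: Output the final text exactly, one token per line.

Answer: koip
jsup
lnwya
hys
pdaiq
xnkuj

Derivation:
Hunk 1: at line 2 remove [uyz,hrfns,ddu] add [zzun,rsbhy,qkel] -> 7 lines: koip wjrvx zzun rsbhy qkel pdaiq xnkuj
Hunk 2: at line 1 remove [wjrvx] add [jsup,mxso] -> 8 lines: koip jsup mxso zzun rsbhy qkel pdaiq xnkuj
Hunk 3: at line 1 remove [mxso,zzun] add [gvm] -> 7 lines: koip jsup gvm rsbhy qkel pdaiq xnkuj
Hunk 4: at line 2 remove [gvm,rsbhy,qkel] add [agfbo,kfr] -> 6 lines: koip jsup agfbo kfr pdaiq xnkuj
Hunk 5: at line 1 remove [agfbo,kfr] add [lnwya,hys] -> 6 lines: koip jsup lnwya hys pdaiq xnkuj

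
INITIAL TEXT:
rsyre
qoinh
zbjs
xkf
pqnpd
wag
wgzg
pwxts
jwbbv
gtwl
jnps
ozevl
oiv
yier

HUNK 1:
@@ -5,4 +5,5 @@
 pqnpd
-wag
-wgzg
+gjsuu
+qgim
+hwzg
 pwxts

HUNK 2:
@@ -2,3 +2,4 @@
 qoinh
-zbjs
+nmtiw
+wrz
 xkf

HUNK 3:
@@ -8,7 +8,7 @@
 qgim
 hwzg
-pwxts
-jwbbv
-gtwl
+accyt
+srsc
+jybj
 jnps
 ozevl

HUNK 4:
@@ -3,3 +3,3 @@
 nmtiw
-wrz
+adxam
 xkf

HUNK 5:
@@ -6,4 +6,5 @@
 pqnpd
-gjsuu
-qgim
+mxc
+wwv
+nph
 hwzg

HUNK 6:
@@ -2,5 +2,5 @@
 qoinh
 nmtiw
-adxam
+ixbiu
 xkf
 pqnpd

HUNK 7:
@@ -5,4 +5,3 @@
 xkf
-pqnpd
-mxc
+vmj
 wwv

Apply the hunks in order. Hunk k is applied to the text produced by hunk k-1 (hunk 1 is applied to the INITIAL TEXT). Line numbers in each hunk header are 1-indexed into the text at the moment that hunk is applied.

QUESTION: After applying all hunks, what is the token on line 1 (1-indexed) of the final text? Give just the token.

Answer: rsyre

Derivation:
Hunk 1: at line 5 remove [wag,wgzg] add [gjsuu,qgim,hwzg] -> 15 lines: rsyre qoinh zbjs xkf pqnpd gjsuu qgim hwzg pwxts jwbbv gtwl jnps ozevl oiv yier
Hunk 2: at line 2 remove [zbjs] add [nmtiw,wrz] -> 16 lines: rsyre qoinh nmtiw wrz xkf pqnpd gjsuu qgim hwzg pwxts jwbbv gtwl jnps ozevl oiv yier
Hunk 3: at line 8 remove [pwxts,jwbbv,gtwl] add [accyt,srsc,jybj] -> 16 lines: rsyre qoinh nmtiw wrz xkf pqnpd gjsuu qgim hwzg accyt srsc jybj jnps ozevl oiv yier
Hunk 4: at line 3 remove [wrz] add [adxam] -> 16 lines: rsyre qoinh nmtiw adxam xkf pqnpd gjsuu qgim hwzg accyt srsc jybj jnps ozevl oiv yier
Hunk 5: at line 6 remove [gjsuu,qgim] add [mxc,wwv,nph] -> 17 lines: rsyre qoinh nmtiw adxam xkf pqnpd mxc wwv nph hwzg accyt srsc jybj jnps ozevl oiv yier
Hunk 6: at line 2 remove [adxam] add [ixbiu] -> 17 lines: rsyre qoinh nmtiw ixbiu xkf pqnpd mxc wwv nph hwzg accyt srsc jybj jnps ozevl oiv yier
Hunk 7: at line 5 remove [pqnpd,mxc] add [vmj] -> 16 lines: rsyre qoinh nmtiw ixbiu xkf vmj wwv nph hwzg accyt srsc jybj jnps ozevl oiv yier
Final line 1: rsyre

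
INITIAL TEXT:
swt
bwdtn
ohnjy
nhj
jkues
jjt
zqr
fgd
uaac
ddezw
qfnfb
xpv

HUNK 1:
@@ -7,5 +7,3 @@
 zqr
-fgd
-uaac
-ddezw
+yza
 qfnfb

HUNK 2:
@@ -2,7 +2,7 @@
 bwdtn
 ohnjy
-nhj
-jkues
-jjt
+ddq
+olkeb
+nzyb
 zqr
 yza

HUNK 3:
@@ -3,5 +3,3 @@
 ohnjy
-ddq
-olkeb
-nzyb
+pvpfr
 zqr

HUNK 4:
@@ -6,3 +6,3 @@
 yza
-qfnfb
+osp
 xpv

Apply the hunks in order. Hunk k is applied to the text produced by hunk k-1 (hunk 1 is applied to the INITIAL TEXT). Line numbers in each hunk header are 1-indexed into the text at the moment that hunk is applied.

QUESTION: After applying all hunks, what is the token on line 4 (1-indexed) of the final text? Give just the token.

Answer: pvpfr

Derivation:
Hunk 1: at line 7 remove [fgd,uaac,ddezw] add [yza] -> 10 lines: swt bwdtn ohnjy nhj jkues jjt zqr yza qfnfb xpv
Hunk 2: at line 2 remove [nhj,jkues,jjt] add [ddq,olkeb,nzyb] -> 10 lines: swt bwdtn ohnjy ddq olkeb nzyb zqr yza qfnfb xpv
Hunk 3: at line 3 remove [ddq,olkeb,nzyb] add [pvpfr] -> 8 lines: swt bwdtn ohnjy pvpfr zqr yza qfnfb xpv
Hunk 4: at line 6 remove [qfnfb] add [osp] -> 8 lines: swt bwdtn ohnjy pvpfr zqr yza osp xpv
Final line 4: pvpfr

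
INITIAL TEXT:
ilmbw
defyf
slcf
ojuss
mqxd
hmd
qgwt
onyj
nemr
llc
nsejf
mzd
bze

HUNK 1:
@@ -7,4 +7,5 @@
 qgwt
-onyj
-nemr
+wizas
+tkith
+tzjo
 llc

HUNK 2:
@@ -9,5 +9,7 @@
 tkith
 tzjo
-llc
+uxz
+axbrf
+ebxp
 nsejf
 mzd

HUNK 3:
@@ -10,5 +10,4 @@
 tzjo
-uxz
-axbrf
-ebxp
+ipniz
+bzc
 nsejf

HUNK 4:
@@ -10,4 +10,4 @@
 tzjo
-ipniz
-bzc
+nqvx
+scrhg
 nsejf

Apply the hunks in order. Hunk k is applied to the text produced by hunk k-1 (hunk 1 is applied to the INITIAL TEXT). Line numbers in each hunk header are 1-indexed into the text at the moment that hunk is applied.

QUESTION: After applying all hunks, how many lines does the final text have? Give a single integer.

Hunk 1: at line 7 remove [onyj,nemr] add [wizas,tkith,tzjo] -> 14 lines: ilmbw defyf slcf ojuss mqxd hmd qgwt wizas tkith tzjo llc nsejf mzd bze
Hunk 2: at line 9 remove [llc] add [uxz,axbrf,ebxp] -> 16 lines: ilmbw defyf slcf ojuss mqxd hmd qgwt wizas tkith tzjo uxz axbrf ebxp nsejf mzd bze
Hunk 3: at line 10 remove [uxz,axbrf,ebxp] add [ipniz,bzc] -> 15 lines: ilmbw defyf slcf ojuss mqxd hmd qgwt wizas tkith tzjo ipniz bzc nsejf mzd bze
Hunk 4: at line 10 remove [ipniz,bzc] add [nqvx,scrhg] -> 15 lines: ilmbw defyf slcf ojuss mqxd hmd qgwt wizas tkith tzjo nqvx scrhg nsejf mzd bze
Final line count: 15

Answer: 15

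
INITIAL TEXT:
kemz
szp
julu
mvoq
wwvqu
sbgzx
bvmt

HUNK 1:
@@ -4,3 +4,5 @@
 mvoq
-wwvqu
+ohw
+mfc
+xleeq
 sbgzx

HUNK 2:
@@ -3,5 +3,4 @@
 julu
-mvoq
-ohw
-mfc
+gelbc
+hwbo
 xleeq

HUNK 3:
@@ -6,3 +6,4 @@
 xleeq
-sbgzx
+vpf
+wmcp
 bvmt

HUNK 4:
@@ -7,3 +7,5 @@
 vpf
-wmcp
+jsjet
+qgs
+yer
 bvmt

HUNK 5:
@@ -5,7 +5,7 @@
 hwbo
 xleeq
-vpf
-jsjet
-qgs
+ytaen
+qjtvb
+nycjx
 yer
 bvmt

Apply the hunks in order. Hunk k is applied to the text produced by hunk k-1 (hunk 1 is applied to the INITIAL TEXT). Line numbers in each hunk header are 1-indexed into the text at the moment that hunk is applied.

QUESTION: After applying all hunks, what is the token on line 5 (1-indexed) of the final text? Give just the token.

Hunk 1: at line 4 remove [wwvqu] add [ohw,mfc,xleeq] -> 9 lines: kemz szp julu mvoq ohw mfc xleeq sbgzx bvmt
Hunk 2: at line 3 remove [mvoq,ohw,mfc] add [gelbc,hwbo] -> 8 lines: kemz szp julu gelbc hwbo xleeq sbgzx bvmt
Hunk 3: at line 6 remove [sbgzx] add [vpf,wmcp] -> 9 lines: kemz szp julu gelbc hwbo xleeq vpf wmcp bvmt
Hunk 4: at line 7 remove [wmcp] add [jsjet,qgs,yer] -> 11 lines: kemz szp julu gelbc hwbo xleeq vpf jsjet qgs yer bvmt
Hunk 5: at line 5 remove [vpf,jsjet,qgs] add [ytaen,qjtvb,nycjx] -> 11 lines: kemz szp julu gelbc hwbo xleeq ytaen qjtvb nycjx yer bvmt
Final line 5: hwbo

Answer: hwbo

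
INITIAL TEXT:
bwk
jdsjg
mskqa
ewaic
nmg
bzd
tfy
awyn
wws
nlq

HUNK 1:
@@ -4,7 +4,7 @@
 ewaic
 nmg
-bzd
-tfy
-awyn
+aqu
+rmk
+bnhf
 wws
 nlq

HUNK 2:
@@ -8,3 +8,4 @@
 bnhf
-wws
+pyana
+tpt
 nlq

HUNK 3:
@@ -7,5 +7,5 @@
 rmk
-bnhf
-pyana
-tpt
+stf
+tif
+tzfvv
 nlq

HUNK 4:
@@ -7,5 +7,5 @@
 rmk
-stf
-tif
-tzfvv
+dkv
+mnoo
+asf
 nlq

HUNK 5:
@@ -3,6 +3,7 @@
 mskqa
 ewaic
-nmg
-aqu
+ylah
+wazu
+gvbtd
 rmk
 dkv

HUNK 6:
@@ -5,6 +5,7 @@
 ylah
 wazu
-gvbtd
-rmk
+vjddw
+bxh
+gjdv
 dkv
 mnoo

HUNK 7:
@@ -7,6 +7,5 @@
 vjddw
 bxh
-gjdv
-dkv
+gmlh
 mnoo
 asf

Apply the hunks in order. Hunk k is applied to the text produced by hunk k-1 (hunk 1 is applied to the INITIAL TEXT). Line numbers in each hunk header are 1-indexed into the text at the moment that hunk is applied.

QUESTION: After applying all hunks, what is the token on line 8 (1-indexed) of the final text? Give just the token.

Answer: bxh

Derivation:
Hunk 1: at line 4 remove [bzd,tfy,awyn] add [aqu,rmk,bnhf] -> 10 lines: bwk jdsjg mskqa ewaic nmg aqu rmk bnhf wws nlq
Hunk 2: at line 8 remove [wws] add [pyana,tpt] -> 11 lines: bwk jdsjg mskqa ewaic nmg aqu rmk bnhf pyana tpt nlq
Hunk 3: at line 7 remove [bnhf,pyana,tpt] add [stf,tif,tzfvv] -> 11 lines: bwk jdsjg mskqa ewaic nmg aqu rmk stf tif tzfvv nlq
Hunk 4: at line 7 remove [stf,tif,tzfvv] add [dkv,mnoo,asf] -> 11 lines: bwk jdsjg mskqa ewaic nmg aqu rmk dkv mnoo asf nlq
Hunk 5: at line 3 remove [nmg,aqu] add [ylah,wazu,gvbtd] -> 12 lines: bwk jdsjg mskqa ewaic ylah wazu gvbtd rmk dkv mnoo asf nlq
Hunk 6: at line 5 remove [gvbtd,rmk] add [vjddw,bxh,gjdv] -> 13 lines: bwk jdsjg mskqa ewaic ylah wazu vjddw bxh gjdv dkv mnoo asf nlq
Hunk 7: at line 7 remove [gjdv,dkv] add [gmlh] -> 12 lines: bwk jdsjg mskqa ewaic ylah wazu vjddw bxh gmlh mnoo asf nlq
Final line 8: bxh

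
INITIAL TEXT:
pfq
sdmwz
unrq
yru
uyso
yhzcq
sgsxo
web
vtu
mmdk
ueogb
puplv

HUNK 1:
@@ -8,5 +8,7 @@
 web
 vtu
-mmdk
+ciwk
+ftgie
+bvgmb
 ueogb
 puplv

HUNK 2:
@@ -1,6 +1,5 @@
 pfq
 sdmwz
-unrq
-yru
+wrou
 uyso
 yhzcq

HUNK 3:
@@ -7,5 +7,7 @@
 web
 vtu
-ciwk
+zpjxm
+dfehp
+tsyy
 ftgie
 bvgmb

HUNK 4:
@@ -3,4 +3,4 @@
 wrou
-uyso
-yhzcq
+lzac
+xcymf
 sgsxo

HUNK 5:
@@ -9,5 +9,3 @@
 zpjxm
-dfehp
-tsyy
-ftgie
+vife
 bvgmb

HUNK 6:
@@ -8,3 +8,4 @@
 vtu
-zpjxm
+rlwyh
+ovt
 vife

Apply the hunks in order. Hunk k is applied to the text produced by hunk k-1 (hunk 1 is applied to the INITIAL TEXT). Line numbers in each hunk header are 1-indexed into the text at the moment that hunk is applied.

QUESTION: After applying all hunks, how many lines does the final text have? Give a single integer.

Answer: 14

Derivation:
Hunk 1: at line 8 remove [mmdk] add [ciwk,ftgie,bvgmb] -> 14 lines: pfq sdmwz unrq yru uyso yhzcq sgsxo web vtu ciwk ftgie bvgmb ueogb puplv
Hunk 2: at line 1 remove [unrq,yru] add [wrou] -> 13 lines: pfq sdmwz wrou uyso yhzcq sgsxo web vtu ciwk ftgie bvgmb ueogb puplv
Hunk 3: at line 7 remove [ciwk] add [zpjxm,dfehp,tsyy] -> 15 lines: pfq sdmwz wrou uyso yhzcq sgsxo web vtu zpjxm dfehp tsyy ftgie bvgmb ueogb puplv
Hunk 4: at line 3 remove [uyso,yhzcq] add [lzac,xcymf] -> 15 lines: pfq sdmwz wrou lzac xcymf sgsxo web vtu zpjxm dfehp tsyy ftgie bvgmb ueogb puplv
Hunk 5: at line 9 remove [dfehp,tsyy,ftgie] add [vife] -> 13 lines: pfq sdmwz wrou lzac xcymf sgsxo web vtu zpjxm vife bvgmb ueogb puplv
Hunk 6: at line 8 remove [zpjxm] add [rlwyh,ovt] -> 14 lines: pfq sdmwz wrou lzac xcymf sgsxo web vtu rlwyh ovt vife bvgmb ueogb puplv
Final line count: 14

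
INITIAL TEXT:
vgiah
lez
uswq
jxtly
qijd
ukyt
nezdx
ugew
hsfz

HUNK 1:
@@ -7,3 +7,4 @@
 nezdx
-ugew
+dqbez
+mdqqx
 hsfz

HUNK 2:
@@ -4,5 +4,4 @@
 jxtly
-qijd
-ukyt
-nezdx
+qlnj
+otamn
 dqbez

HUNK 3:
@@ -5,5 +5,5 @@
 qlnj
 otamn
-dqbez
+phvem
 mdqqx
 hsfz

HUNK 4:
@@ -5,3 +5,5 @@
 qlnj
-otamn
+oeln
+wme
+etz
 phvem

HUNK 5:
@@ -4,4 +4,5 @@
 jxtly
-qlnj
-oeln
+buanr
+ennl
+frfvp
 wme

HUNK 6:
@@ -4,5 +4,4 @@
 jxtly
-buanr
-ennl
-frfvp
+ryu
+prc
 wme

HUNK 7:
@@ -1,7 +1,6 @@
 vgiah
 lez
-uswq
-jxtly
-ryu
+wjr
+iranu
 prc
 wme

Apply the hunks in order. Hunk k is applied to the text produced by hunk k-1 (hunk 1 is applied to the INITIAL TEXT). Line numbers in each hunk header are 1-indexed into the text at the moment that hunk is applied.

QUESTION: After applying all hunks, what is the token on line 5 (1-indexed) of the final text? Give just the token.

Answer: prc

Derivation:
Hunk 1: at line 7 remove [ugew] add [dqbez,mdqqx] -> 10 lines: vgiah lez uswq jxtly qijd ukyt nezdx dqbez mdqqx hsfz
Hunk 2: at line 4 remove [qijd,ukyt,nezdx] add [qlnj,otamn] -> 9 lines: vgiah lez uswq jxtly qlnj otamn dqbez mdqqx hsfz
Hunk 3: at line 5 remove [dqbez] add [phvem] -> 9 lines: vgiah lez uswq jxtly qlnj otamn phvem mdqqx hsfz
Hunk 4: at line 5 remove [otamn] add [oeln,wme,etz] -> 11 lines: vgiah lez uswq jxtly qlnj oeln wme etz phvem mdqqx hsfz
Hunk 5: at line 4 remove [qlnj,oeln] add [buanr,ennl,frfvp] -> 12 lines: vgiah lez uswq jxtly buanr ennl frfvp wme etz phvem mdqqx hsfz
Hunk 6: at line 4 remove [buanr,ennl,frfvp] add [ryu,prc] -> 11 lines: vgiah lez uswq jxtly ryu prc wme etz phvem mdqqx hsfz
Hunk 7: at line 1 remove [uswq,jxtly,ryu] add [wjr,iranu] -> 10 lines: vgiah lez wjr iranu prc wme etz phvem mdqqx hsfz
Final line 5: prc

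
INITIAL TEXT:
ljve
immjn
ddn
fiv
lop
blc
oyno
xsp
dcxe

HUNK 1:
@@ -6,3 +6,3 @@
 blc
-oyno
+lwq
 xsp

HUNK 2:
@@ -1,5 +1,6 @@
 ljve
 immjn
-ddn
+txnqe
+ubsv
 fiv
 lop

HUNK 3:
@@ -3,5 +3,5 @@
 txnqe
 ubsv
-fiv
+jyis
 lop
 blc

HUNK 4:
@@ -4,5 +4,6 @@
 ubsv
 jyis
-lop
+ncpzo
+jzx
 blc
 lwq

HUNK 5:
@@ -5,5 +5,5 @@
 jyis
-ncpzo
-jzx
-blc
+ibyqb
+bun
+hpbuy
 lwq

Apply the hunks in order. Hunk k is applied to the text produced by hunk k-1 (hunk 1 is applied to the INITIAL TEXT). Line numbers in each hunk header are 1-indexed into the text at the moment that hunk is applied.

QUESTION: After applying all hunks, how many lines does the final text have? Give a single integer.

Hunk 1: at line 6 remove [oyno] add [lwq] -> 9 lines: ljve immjn ddn fiv lop blc lwq xsp dcxe
Hunk 2: at line 1 remove [ddn] add [txnqe,ubsv] -> 10 lines: ljve immjn txnqe ubsv fiv lop blc lwq xsp dcxe
Hunk 3: at line 3 remove [fiv] add [jyis] -> 10 lines: ljve immjn txnqe ubsv jyis lop blc lwq xsp dcxe
Hunk 4: at line 4 remove [lop] add [ncpzo,jzx] -> 11 lines: ljve immjn txnqe ubsv jyis ncpzo jzx blc lwq xsp dcxe
Hunk 5: at line 5 remove [ncpzo,jzx,blc] add [ibyqb,bun,hpbuy] -> 11 lines: ljve immjn txnqe ubsv jyis ibyqb bun hpbuy lwq xsp dcxe
Final line count: 11

Answer: 11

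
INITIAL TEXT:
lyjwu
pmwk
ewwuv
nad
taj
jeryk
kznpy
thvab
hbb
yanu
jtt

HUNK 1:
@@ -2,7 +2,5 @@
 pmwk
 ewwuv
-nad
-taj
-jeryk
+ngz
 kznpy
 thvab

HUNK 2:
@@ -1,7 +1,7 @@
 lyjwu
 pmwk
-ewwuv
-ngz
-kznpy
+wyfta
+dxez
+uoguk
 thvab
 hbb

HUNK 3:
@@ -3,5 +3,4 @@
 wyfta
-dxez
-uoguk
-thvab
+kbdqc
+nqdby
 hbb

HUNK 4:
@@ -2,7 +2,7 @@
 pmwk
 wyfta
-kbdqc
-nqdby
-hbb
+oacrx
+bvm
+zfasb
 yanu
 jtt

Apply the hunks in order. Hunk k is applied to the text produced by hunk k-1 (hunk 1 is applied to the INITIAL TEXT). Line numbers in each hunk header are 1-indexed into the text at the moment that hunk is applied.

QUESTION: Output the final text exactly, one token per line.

Hunk 1: at line 2 remove [nad,taj,jeryk] add [ngz] -> 9 lines: lyjwu pmwk ewwuv ngz kznpy thvab hbb yanu jtt
Hunk 2: at line 1 remove [ewwuv,ngz,kznpy] add [wyfta,dxez,uoguk] -> 9 lines: lyjwu pmwk wyfta dxez uoguk thvab hbb yanu jtt
Hunk 3: at line 3 remove [dxez,uoguk,thvab] add [kbdqc,nqdby] -> 8 lines: lyjwu pmwk wyfta kbdqc nqdby hbb yanu jtt
Hunk 4: at line 2 remove [kbdqc,nqdby,hbb] add [oacrx,bvm,zfasb] -> 8 lines: lyjwu pmwk wyfta oacrx bvm zfasb yanu jtt

Answer: lyjwu
pmwk
wyfta
oacrx
bvm
zfasb
yanu
jtt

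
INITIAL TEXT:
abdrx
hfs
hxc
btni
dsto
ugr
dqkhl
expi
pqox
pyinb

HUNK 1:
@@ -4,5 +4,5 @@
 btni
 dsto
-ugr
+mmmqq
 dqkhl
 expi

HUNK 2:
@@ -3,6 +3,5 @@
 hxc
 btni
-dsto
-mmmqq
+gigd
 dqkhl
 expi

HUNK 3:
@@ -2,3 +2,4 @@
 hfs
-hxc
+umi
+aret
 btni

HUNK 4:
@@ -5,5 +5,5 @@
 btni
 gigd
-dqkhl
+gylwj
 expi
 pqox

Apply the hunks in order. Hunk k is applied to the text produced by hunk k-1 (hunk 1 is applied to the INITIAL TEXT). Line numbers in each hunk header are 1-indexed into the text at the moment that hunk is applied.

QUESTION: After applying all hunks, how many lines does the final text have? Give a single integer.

Answer: 10

Derivation:
Hunk 1: at line 4 remove [ugr] add [mmmqq] -> 10 lines: abdrx hfs hxc btni dsto mmmqq dqkhl expi pqox pyinb
Hunk 2: at line 3 remove [dsto,mmmqq] add [gigd] -> 9 lines: abdrx hfs hxc btni gigd dqkhl expi pqox pyinb
Hunk 3: at line 2 remove [hxc] add [umi,aret] -> 10 lines: abdrx hfs umi aret btni gigd dqkhl expi pqox pyinb
Hunk 4: at line 5 remove [dqkhl] add [gylwj] -> 10 lines: abdrx hfs umi aret btni gigd gylwj expi pqox pyinb
Final line count: 10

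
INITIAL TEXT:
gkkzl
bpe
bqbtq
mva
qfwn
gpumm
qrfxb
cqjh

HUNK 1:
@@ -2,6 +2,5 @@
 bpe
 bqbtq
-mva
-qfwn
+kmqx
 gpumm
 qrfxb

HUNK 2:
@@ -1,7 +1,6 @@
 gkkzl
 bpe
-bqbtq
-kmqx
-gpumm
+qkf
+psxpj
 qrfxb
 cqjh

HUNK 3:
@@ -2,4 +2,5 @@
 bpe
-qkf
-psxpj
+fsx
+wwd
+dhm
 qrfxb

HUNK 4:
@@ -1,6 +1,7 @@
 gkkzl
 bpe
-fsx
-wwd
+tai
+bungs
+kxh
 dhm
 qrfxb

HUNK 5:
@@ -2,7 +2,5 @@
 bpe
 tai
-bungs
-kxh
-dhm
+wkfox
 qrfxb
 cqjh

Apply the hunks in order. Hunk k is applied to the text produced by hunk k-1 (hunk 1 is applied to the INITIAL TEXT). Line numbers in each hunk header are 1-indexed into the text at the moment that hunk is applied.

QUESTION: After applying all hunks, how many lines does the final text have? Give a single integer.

Answer: 6

Derivation:
Hunk 1: at line 2 remove [mva,qfwn] add [kmqx] -> 7 lines: gkkzl bpe bqbtq kmqx gpumm qrfxb cqjh
Hunk 2: at line 1 remove [bqbtq,kmqx,gpumm] add [qkf,psxpj] -> 6 lines: gkkzl bpe qkf psxpj qrfxb cqjh
Hunk 3: at line 2 remove [qkf,psxpj] add [fsx,wwd,dhm] -> 7 lines: gkkzl bpe fsx wwd dhm qrfxb cqjh
Hunk 4: at line 1 remove [fsx,wwd] add [tai,bungs,kxh] -> 8 lines: gkkzl bpe tai bungs kxh dhm qrfxb cqjh
Hunk 5: at line 2 remove [bungs,kxh,dhm] add [wkfox] -> 6 lines: gkkzl bpe tai wkfox qrfxb cqjh
Final line count: 6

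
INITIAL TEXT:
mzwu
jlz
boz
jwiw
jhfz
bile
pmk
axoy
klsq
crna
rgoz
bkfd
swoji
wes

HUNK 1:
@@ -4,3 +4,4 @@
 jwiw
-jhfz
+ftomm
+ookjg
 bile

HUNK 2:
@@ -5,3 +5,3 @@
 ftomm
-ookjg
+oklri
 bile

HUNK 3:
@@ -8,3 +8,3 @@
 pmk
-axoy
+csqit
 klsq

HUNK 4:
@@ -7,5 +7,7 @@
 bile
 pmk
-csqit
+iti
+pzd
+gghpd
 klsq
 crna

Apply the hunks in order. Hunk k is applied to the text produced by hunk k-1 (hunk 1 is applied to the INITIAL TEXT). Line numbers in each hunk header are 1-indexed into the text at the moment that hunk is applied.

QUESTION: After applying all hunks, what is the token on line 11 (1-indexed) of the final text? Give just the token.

Hunk 1: at line 4 remove [jhfz] add [ftomm,ookjg] -> 15 lines: mzwu jlz boz jwiw ftomm ookjg bile pmk axoy klsq crna rgoz bkfd swoji wes
Hunk 2: at line 5 remove [ookjg] add [oklri] -> 15 lines: mzwu jlz boz jwiw ftomm oklri bile pmk axoy klsq crna rgoz bkfd swoji wes
Hunk 3: at line 8 remove [axoy] add [csqit] -> 15 lines: mzwu jlz boz jwiw ftomm oklri bile pmk csqit klsq crna rgoz bkfd swoji wes
Hunk 4: at line 7 remove [csqit] add [iti,pzd,gghpd] -> 17 lines: mzwu jlz boz jwiw ftomm oklri bile pmk iti pzd gghpd klsq crna rgoz bkfd swoji wes
Final line 11: gghpd

Answer: gghpd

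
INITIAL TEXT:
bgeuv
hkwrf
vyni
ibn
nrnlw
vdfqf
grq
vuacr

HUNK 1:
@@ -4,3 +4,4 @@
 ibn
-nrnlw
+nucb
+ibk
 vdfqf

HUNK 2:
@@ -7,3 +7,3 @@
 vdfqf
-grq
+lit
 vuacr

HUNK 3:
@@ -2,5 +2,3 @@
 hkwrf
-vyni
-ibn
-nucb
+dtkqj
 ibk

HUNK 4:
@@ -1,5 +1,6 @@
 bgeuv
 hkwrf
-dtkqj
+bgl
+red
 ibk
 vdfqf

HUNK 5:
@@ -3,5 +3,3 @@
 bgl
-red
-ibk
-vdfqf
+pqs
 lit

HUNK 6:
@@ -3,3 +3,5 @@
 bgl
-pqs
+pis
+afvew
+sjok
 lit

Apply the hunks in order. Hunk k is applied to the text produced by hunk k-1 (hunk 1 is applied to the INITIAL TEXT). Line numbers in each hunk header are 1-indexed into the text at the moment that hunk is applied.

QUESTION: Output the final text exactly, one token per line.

Answer: bgeuv
hkwrf
bgl
pis
afvew
sjok
lit
vuacr

Derivation:
Hunk 1: at line 4 remove [nrnlw] add [nucb,ibk] -> 9 lines: bgeuv hkwrf vyni ibn nucb ibk vdfqf grq vuacr
Hunk 2: at line 7 remove [grq] add [lit] -> 9 lines: bgeuv hkwrf vyni ibn nucb ibk vdfqf lit vuacr
Hunk 3: at line 2 remove [vyni,ibn,nucb] add [dtkqj] -> 7 lines: bgeuv hkwrf dtkqj ibk vdfqf lit vuacr
Hunk 4: at line 1 remove [dtkqj] add [bgl,red] -> 8 lines: bgeuv hkwrf bgl red ibk vdfqf lit vuacr
Hunk 5: at line 3 remove [red,ibk,vdfqf] add [pqs] -> 6 lines: bgeuv hkwrf bgl pqs lit vuacr
Hunk 6: at line 3 remove [pqs] add [pis,afvew,sjok] -> 8 lines: bgeuv hkwrf bgl pis afvew sjok lit vuacr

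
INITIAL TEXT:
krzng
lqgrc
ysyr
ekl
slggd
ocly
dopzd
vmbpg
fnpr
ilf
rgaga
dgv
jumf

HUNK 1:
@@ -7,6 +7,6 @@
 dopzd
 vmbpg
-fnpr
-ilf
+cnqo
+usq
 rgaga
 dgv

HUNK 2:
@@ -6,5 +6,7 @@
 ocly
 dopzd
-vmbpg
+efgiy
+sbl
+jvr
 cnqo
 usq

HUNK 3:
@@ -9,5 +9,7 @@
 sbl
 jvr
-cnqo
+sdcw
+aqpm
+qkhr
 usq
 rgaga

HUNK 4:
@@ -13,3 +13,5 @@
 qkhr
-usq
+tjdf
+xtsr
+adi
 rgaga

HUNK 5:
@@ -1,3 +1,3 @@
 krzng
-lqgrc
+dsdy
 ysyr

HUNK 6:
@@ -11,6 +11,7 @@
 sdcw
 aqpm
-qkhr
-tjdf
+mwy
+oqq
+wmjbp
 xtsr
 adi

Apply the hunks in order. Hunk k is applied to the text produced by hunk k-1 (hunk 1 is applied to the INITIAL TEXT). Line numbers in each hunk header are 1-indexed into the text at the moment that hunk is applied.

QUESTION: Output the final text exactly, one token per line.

Hunk 1: at line 7 remove [fnpr,ilf] add [cnqo,usq] -> 13 lines: krzng lqgrc ysyr ekl slggd ocly dopzd vmbpg cnqo usq rgaga dgv jumf
Hunk 2: at line 6 remove [vmbpg] add [efgiy,sbl,jvr] -> 15 lines: krzng lqgrc ysyr ekl slggd ocly dopzd efgiy sbl jvr cnqo usq rgaga dgv jumf
Hunk 3: at line 9 remove [cnqo] add [sdcw,aqpm,qkhr] -> 17 lines: krzng lqgrc ysyr ekl slggd ocly dopzd efgiy sbl jvr sdcw aqpm qkhr usq rgaga dgv jumf
Hunk 4: at line 13 remove [usq] add [tjdf,xtsr,adi] -> 19 lines: krzng lqgrc ysyr ekl slggd ocly dopzd efgiy sbl jvr sdcw aqpm qkhr tjdf xtsr adi rgaga dgv jumf
Hunk 5: at line 1 remove [lqgrc] add [dsdy] -> 19 lines: krzng dsdy ysyr ekl slggd ocly dopzd efgiy sbl jvr sdcw aqpm qkhr tjdf xtsr adi rgaga dgv jumf
Hunk 6: at line 11 remove [qkhr,tjdf] add [mwy,oqq,wmjbp] -> 20 lines: krzng dsdy ysyr ekl slggd ocly dopzd efgiy sbl jvr sdcw aqpm mwy oqq wmjbp xtsr adi rgaga dgv jumf

Answer: krzng
dsdy
ysyr
ekl
slggd
ocly
dopzd
efgiy
sbl
jvr
sdcw
aqpm
mwy
oqq
wmjbp
xtsr
adi
rgaga
dgv
jumf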